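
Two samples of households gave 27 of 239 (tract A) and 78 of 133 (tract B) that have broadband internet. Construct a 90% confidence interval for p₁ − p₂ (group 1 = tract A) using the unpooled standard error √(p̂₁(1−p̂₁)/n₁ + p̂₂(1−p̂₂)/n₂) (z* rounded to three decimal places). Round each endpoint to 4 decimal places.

(-0.5514, -0.3956)

p̂₁ = 27/239 = 0.11297, p̂₂ = 78/133 = 0.58647; p̂₁ − p̂₂ = -0.47350.
SE = √(0.000419282 + 0.001823486) = √0.002242768 = 0.047358.
The 90% critical value is z* = 1.645. Margin = 1.645·0.047358 = 0.07790.
So the interval runs from -0.5514 to -0.3956.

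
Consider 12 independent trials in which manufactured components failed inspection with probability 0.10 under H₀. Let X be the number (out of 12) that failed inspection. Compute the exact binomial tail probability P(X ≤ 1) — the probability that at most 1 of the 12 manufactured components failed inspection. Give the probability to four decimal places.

P = 0.6590

X is binomial with n = 12 and p = 0.10.
P(X ≤ 1) = C(12,0)·0.10^0·0.90^12 + C(12,1)·0.10^1·0.90^11.
= 0.282430 + 0.376573 = 0.6590.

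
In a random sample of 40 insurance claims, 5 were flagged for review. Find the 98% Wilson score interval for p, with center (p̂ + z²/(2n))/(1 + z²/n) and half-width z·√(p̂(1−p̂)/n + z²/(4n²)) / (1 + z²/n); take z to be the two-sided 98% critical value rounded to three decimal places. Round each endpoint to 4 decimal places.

Here p̂ = 5/40 = 0.12500 and z = 2.326 (z² = 5.410276).
Denominator 1 + z²/n = 1 + 5.410276/40 = 1.135257.
Adjusted center: (0.12500 + z²/(2n))/1.135257 = 0.16968.
Radicand: p̂(1−p̂)/n + z²/(4n²) = 0.002734375 + 0.000845356 = 0.003579731.
Half-width = 2.326·√0.003579731/1.135257 = 0.12259.
CI: 0.16968 ± 0.12259 = (0.0471, 0.2923).

(0.0471, 0.2923)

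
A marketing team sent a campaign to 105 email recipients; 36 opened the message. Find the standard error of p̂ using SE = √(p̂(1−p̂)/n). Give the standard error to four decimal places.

SE = 0.0463

Sample proportion p̂ = 36/105 = 0.34286.
p̂(1−p̂) = 0.34286·0.65714 = 0.225307.
SE = √(0.225307/105) = √0.002145781 = 0.0463.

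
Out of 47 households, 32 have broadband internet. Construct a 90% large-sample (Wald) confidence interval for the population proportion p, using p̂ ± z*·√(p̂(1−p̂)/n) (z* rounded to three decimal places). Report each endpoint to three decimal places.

(0.569, 0.793)

p̂ = 32/47 = 0.68085.
SE = √(p̂(1−p̂)/n) = √(0.217293/47) = 0.067995.
The 90% critical value is z* = 1.645.
Margin = 1.645·0.067995 = 0.11185.
So the interval runs from 0.569 to 0.793.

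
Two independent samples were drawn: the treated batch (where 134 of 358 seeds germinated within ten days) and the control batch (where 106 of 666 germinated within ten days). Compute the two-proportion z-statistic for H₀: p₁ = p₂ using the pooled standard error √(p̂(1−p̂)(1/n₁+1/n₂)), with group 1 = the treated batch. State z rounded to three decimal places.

z = 7.750

Sample proportions: p̂₁ = 134/358 = 0.37430 and p̂₂ = 106/666 = 0.15916.
Pooling: p̂ = 240/1024 = 0.23438.
SE = √[p̂(1−p̂)(1/n₁+1/n₂)] = √[0.23438·0.76562·(1/358+1/666)] ≈ 0.027761.
z = 0.21514/0.027761 = 7.750.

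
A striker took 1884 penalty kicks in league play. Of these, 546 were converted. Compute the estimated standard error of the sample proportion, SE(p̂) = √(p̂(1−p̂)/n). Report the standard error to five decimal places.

p̂ = 546/1884 = 0.28981.
p̂(1−p̂) = 0.205820.
SE = √(0.205820/1884) = 0.01045.

SE = 0.01045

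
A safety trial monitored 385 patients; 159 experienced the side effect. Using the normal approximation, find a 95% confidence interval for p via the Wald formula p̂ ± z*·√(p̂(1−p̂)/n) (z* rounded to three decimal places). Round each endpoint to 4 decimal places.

(0.3638, 0.4622)

Sample proportion p̂ = 159/385 = 0.41299.
SE(p̂) = √(0.41299·0.58701/385) = 0.025094.
z* = 1.960 at the 95% level.
Margin of error: 1.960 × 0.025094 = 0.04918.
Interval: 0.41299 ± 0.04918 → (0.3638, 0.4622).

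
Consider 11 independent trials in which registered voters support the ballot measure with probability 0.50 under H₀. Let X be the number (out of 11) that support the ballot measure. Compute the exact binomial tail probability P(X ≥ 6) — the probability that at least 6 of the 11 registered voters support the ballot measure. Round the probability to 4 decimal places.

P = 0.5000

X is binomial with n = 11 and p = 0.50.
P(X ≥ 6) = Σ_{j=6}^{11} C(11,j)·0.50^j·0.50^{11−j}.
= 0.225586 + 0.161133 + 0.080566 + 0.026855 + 0.005371 + 0.000488 = 0.5000.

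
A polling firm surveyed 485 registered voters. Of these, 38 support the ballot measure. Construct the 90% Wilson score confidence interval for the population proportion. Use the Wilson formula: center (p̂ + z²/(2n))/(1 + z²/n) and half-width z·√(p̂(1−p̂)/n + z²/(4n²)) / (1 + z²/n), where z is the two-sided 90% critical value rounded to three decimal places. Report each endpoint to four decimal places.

(0.0605, 0.1008)

Here p̂ = 38/485 = 0.07835 and z = 1.645 (z² = 2.706025).
1 + z²/n = 1.005579.
Adjusted center: (0.07835 + z²/(2n))/1.005579 = 0.08069.
Radicand: p̂(1−p̂)/n + z²/(4n²) = 0.000148890 + 0.000002876 = 0.000151766.
Half-width = 1.645·√0.000151766/1.005579 = 0.02015.
CI: 0.08069 ± 0.02015 = (0.0605, 0.1008).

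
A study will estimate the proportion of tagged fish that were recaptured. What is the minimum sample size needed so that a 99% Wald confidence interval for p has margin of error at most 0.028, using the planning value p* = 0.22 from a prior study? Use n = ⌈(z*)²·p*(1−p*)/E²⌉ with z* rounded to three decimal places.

n = 1453

The 99% critical value is z* = 2.576.
p*(1−p*) = 0.22·0.78 = 0.1716.
Required n before rounding: 6.635776 × 0.1716 / 0.028² = 1452.422.
⌈1452.422⌉ = 1453.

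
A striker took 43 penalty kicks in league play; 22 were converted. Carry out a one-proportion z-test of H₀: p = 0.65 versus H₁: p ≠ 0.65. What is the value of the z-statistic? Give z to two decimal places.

p̂ = 22/43 = 0.51163.
Null standard error: √(0.65·0.35/43) = √0.005290698 = 0.072737.
z = (0.51163 − 0.65)/0.072737 = -0.13837/0.072737 = -1.90.

z = -1.90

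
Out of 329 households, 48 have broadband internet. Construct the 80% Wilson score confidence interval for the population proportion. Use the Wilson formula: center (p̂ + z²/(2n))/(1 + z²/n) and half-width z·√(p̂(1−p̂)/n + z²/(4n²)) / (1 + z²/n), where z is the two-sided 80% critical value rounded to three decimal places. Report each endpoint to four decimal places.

Here p̂ = 48/329 = 0.14590 and z = 1.282 (z² = 1.643524).
Denominator 1 + z²/n = 1 + 1.643524/329 = 1.004996.
Adjusted center: (0.14590 + z²/(2n))/1.004996 = 0.14766.
Radicand: p̂(1−p̂)/n + z²/(4n²) = 0.000378756 + 0.000003796 = 0.000382552.
Half-width = 1.282·√0.000382552/1.004996 = 0.02495.
So the interval runs from 0.1227 to 0.1726.

(0.1227, 0.1726)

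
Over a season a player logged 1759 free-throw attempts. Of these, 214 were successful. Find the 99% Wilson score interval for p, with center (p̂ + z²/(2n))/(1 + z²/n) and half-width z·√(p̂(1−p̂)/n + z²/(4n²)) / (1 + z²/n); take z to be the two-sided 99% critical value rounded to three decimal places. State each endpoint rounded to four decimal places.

(0.1030, 0.1432)

p̂ = 214/1759 = 0.12166; z = 2.576, so z² = 6.635776.
Denominator 1 + z²/n = 1 + 6.635776/1759 = 1.003772.
Adjusted center: (0.12166 + z²/(2n))/1.003772 = 0.12308.
Radicand: p̂(1−p̂)/n + z²/(4n²) = 0.000060750 + 0.000000536 = 0.000061286.
Half-width = 2.576·√0.000061286/1.003772 = 0.02009.
CI: 0.12308 ± 0.02009 = (0.1030, 0.1432).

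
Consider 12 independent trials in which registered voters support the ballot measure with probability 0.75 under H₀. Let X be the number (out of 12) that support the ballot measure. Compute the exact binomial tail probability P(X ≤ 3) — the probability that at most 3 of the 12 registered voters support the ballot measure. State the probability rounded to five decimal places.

P = 0.00039

X is binomial with n = 12 and p = 0.75.
P(X ≤ 3) = C(12,0)·0.75^0·0.25^12 + C(12,1)·0.75^1·0.25^11 + C(12,2)·0.75^2·0.25^10 + C(12,3)·0.75^3·0.25^9.
= 0.000000 + 0.000002 + 0.000035 + 0.000354 = 0.00039.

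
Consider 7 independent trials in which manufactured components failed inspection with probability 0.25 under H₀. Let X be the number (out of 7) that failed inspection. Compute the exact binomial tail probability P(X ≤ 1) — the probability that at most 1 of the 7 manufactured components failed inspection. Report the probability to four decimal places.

X ~ Binomial(n=7, p=0.25).
P(X ≤ 1) = C(7,0)·0.25^0·0.75^7 + C(7,1)·0.25^1·0.75^6.
= 0.133484 + 0.311462 = 0.4449.

P = 0.4449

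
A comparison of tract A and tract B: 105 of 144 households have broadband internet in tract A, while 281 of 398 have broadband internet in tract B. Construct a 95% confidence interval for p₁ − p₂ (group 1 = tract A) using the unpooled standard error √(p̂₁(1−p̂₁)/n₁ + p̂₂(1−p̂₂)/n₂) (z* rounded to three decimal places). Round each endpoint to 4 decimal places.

(-0.0621, 0.1084)

p̂₁ = 0.72917, p̂₂ = 0.70603, so the observed difference is 0.02314.
SE = √(0.001371407 + 0.000521486) = √0.001892893 = 0.043507.
For 95% confidence, z* = 1.960. Margin = 1.960·0.043507 = 0.08527.
So the interval runs from -0.0621 to 0.1084.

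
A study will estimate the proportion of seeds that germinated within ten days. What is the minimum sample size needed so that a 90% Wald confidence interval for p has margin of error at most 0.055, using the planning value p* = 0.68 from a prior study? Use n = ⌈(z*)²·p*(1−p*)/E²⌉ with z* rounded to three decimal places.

n = 195

For 90% confidence, z* = 1.645.
p*(1−p*) = 0.68·0.32 = 0.2176.
(z*)²·p*(1−p*)/E² = 2.706025·0.2176/0.003025 = 194.655.
⌈194.655⌉ = 195.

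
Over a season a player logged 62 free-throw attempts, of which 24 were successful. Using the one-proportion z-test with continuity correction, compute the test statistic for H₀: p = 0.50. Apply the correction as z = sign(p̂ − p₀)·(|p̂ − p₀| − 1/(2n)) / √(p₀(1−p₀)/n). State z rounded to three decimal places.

The sample proportion is 24/62 = 0.38710. p̂ − p₀ = -0.112903.
1/(2n) = 0.008065.
Corrected numerator: |-0.112903| − 0.008065 = 0.104838.
SE₀ = √(0.50·0.50/62) = 0.063500.
z = (−)0.104838/0.063500 = -1.651.

z = -1.651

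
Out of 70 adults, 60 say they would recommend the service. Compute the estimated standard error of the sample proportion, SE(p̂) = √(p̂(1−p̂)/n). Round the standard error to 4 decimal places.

The sample proportion is 60/70 = 0.85714.
p̂(1−p̂) = 0.122451.
Dividing by n and taking the root: √0.001749300 = 0.0418.

SE = 0.0418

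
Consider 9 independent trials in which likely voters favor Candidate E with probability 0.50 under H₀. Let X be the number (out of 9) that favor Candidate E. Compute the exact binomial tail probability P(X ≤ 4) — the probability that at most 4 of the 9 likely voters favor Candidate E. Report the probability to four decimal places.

X is binomial with n = 9 and p = 0.50.
P(X ≤ 4) = Σ_{j=0}^{4} C(9,j)·0.50^j·0.50^{9−j}.
= 0.001953 + 0.017578 + 0.070312 + 0.164062 + 0.246094 = 0.5000.

P = 0.5000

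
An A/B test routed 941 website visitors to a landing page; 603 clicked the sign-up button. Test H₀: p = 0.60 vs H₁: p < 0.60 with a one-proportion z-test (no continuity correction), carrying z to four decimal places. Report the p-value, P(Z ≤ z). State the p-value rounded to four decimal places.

The sample proportion is 603/941 = 0.64081.
Under H₀, SE = √(p₀(1−p₀)/n) = √(0.60·0.40/941) = √0.000255048 = 0.015970.
Test statistic (full precision, shown to 4 dp): z = (603/941 − 0.60)/SE₀ ≈ 2.5552.
p-value = P(Z ≤ z) with z = 2.5552 → 0.9947.

p-value = 0.9947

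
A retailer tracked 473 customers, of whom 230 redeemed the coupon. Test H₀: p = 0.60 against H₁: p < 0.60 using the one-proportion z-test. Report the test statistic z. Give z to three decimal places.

The sample proportion is 230/473 = 0.48626.
SE₀ = √(0.60·0.40/473) = 0.022526.
z = (p̂ − p₀)/SE = (0.48626 − 0.60)/0.022526 = -5.049.

z = -5.049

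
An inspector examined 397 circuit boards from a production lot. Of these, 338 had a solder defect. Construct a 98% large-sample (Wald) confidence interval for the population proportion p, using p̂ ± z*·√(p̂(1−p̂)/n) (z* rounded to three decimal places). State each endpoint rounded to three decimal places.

(0.810, 0.893)

p̂ = 338/397 = 0.85139.
SE(p̂) = √(0.85139·0.14861/397) = 0.017852.
z* = 2.326 at the 98% level.
Margin of error: 2.326 × 0.017852 = 0.04152.
Interval: 0.85139 ± 0.04152 → (0.810, 0.893).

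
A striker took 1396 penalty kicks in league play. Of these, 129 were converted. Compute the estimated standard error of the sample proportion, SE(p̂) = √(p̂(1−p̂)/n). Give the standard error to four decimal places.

SE = 0.0078

With x = 129 successes in n = 1396, p̂ = 0.09241.
p̂(1−p̂) = 0.083870.
Dividing by n and taking the root: √0.000060079 = 0.0078.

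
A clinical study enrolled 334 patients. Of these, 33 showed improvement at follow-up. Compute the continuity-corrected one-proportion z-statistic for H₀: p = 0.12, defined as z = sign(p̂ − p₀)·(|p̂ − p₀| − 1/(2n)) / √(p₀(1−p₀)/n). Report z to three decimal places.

The sample proportion is 33/334 = 0.09880. p̂ − p₀ = -0.021198.
Continuity correction 1/(2n) = 1/668 = 0.001497.
Corrected numerator: |-0.021198| − 0.001497 = 0.019701.
Null standard error: √(0.12·0.88/334) = √0.000316168 = 0.017781.
z = −0.019701/0.017781 = -1.108.

z = -1.108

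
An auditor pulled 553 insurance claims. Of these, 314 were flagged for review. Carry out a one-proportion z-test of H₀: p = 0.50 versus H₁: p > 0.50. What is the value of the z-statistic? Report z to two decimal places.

With x = 314 successes in n = 553, p̂ = 0.56781.
Null standard error: √(0.50·0.50/553) = √0.000452080 = 0.021262.
z = (p̂ − p₀)/SE = (0.56781 − 0.50)/0.021262 = 3.19.

z = 3.19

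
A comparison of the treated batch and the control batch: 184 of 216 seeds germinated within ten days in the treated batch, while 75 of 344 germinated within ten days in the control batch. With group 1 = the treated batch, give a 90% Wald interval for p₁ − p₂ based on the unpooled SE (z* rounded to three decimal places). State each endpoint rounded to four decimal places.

p̂₁ = 0.85185, p̂₂ = 0.21802, so the observed difference is 0.63383.
Unpooled SE = √(p̂₁(1−p̂₁)/n₁ + p̂₂(1−p̂₂)/n₂) = √(0.000584261 + 0.000495608) = 0.032861.
The 90% critical value is z* = 1.645. Margin of error = 0.05406.
Interval: 0.63383 ± 0.05406 → (0.5798, 0.6879).

(0.5798, 0.6879)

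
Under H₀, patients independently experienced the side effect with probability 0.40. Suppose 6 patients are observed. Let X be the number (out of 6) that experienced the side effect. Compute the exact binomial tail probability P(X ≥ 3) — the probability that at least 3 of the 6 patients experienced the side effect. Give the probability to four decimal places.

P = 0.4557

X is binomial with n = 6 and p = 0.40.
P(X ≥ 3) = C(6,3)·0.40^3·0.60^3 + C(6,4)·0.40^4·0.60^2 + C(6,5)·0.40^5·0.60^1 + C(6,6)·0.40^6·0.60^0.
= 0.276480 + 0.138240 + 0.036864 + 0.004096 = 0.4557.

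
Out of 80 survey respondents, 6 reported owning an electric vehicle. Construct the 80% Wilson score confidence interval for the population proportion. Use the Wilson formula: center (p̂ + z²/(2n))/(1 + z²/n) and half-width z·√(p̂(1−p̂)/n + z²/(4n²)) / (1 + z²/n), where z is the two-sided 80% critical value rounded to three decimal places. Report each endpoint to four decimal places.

Here p̂ = 6/80 = 0.07500 and z = 1.282 (z² = 1.643524).
1 + z²/n = 1.020544.
Center = (0.07500 + 0.010272)/1.020544 = 0.08356.
Radicand: p̂(1−p̂)/n + z²/(4n²) = 0.000867188 + 0.000064200 = 0.000931388.
Half-width = z·√(radicand)/denom = 1.282·0.030519/1.020544 = 0.03834.
CI: 0.08356 ± 0.03834 = (0.0452, 0.1219).

(0.0452, 0.1219)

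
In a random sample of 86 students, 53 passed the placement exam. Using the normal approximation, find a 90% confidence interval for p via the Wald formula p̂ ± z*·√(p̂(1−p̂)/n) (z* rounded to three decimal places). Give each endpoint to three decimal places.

p̂ = 53/86 = 0.61628.
SE(p̂) = √(0.61628·0.38372/86) = 0.052438.
The 90% critical value is z* = 1.645.
Margin of error: 1.645 × 0.052438 = 0.08626.
So the interval runs from 0.530 to 0.703.

(0.530, 0.703)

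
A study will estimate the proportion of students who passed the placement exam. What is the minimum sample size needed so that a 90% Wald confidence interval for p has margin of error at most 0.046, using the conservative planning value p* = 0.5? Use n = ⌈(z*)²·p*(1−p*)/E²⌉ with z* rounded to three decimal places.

n = 320

For 90% confidence, z* = 1.645.
p*(1−p*) = 0.50·0.50 = 0.2500.
Required n before rounding: 2.706025 × 0.2500 / 0.046² = 319.710.
⌈319.710⌉ = 320.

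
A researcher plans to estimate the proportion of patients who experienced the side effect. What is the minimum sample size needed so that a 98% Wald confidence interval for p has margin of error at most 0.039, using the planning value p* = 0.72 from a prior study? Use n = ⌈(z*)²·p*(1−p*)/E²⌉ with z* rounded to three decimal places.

z* = 2.326 at the 98% level.
p*(1−p*) = 0.2016.
Required n before rounding: 5.410276 × 0.2016 / 0.039² = 717.102.
Rounding up, n = 718.

n = 718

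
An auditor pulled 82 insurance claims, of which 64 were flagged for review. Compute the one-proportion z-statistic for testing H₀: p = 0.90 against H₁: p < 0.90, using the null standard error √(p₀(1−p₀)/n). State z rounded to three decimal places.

z = -3.607

p̂ = 64/82 = 0.78049.
Null standard error: √(0.90·0.10/82) = √0.001097561 = 0.033129.
z = (p̂ − p₀)/SE = (0.78049 − 0.90)/0.033129 = -3.607.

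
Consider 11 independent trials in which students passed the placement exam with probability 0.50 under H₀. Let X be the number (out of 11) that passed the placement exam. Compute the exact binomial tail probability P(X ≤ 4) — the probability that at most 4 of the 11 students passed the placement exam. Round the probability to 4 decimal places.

P = 0.2744

X is binomial with n = 11 and p = 0.50.
P(X ≤ 4) = Σ_{j=0}^{4} C(11,j)·0.50^j·0.50^{11−j}.
= 0.000488 + 0.005371 + 0.026855 + 0.080566 + 0.161133 = 0.2744.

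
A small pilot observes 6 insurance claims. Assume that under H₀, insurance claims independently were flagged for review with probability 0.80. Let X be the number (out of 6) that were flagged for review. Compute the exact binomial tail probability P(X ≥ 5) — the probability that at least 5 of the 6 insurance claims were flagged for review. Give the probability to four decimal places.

X ~ Binomial(n=6, p=0.80).
P(X ≥ 5) = C(6,5)·0.80^5·0.20^1 + C(6,6)·0.80^6·0.20^0.
= 0.393216 + 0.262144 = 0.6554.

P = 0.6554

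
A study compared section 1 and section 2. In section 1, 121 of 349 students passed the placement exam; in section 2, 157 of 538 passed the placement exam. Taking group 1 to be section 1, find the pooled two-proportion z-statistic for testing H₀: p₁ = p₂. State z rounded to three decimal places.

Sample proportions: p̂₁ = 121/349 = 0.34670 and p̂₂ = 157/538 = 0.29182.
Pooled p̂ = (121+157)/(349+538) = 278/887 = 0.31342.
SE = √[p̂(1−p̂)(1/n₁+1/n₂)] = √[0.31342·0.68658·(1/349+1/538)] ≈ 0.031883.
z = (p̂₁ − p̂₂)/SE = (0.34670 − 0.29182)/0.031883 = 0.05488/0.031883 = 1.721.

z = 1.721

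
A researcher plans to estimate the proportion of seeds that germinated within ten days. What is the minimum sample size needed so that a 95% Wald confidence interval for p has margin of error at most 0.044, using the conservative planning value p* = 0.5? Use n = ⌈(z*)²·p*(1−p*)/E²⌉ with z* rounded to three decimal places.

n = 497

For 95% confidence, z* = 1.960.
p*(1−p*) = 0.2500.
Required n before rounding: 3.841600 × 0.2500 / 0.044² = 496.074.
⌈496.074⌉ = 497.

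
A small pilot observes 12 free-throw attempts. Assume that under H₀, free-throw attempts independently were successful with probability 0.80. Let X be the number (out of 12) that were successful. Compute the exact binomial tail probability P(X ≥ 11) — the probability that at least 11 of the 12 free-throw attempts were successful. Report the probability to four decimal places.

X is binomial with n = 12 and p = 0.80.
P(X ≥ 11) = C(12,11)·0.80^11·0.20^1 + C(12,12)·0.80^12·0.20^0.
= 0.206158 + 0.068719 = 0.2749.

P = 0.2749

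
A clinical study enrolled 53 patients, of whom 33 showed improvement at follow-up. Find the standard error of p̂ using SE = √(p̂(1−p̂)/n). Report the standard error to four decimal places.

SE = 0.0666

Sample proportion p̂ = 33/53 = 0.62264.
p̂(1−p̂) = 0.62264·0.37736 = 0.234959.
SE = √(0.234959/53) = √0.004433189 = 0.0666.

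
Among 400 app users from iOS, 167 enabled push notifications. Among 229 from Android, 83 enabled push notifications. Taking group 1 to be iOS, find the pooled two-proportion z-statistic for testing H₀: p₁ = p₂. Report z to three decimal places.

z = 1.358

p̂₁ = 167/400 = 0.41750, p̂₂ = 83/229 = 0.36245.
Pooled p̂ = (167+83)/(400+229) = 250/629 = 0.39746.
SE = √[p̂(1−p̂)(1/n₁+1/n₂)] = √[0.39746·0.60254·(1/400+1/229)] ≈ 0.040552.
z = 0.05505/0.040552 = 1.358.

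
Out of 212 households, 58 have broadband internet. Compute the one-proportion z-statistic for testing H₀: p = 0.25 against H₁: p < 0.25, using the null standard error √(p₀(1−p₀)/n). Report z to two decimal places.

Sample proportion p̂ = 58/212 = 0.27358.
SE₀ = √(0.25·0.75/212) = 0.029739.
Test statistic: z = 0.02358/0.029739 = 0.79.

z = 0.79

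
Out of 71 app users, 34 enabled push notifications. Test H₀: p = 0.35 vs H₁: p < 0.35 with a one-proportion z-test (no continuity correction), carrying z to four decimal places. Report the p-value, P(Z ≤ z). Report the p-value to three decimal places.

p-value = 0.989

Sample proportion p̂ = 34/71 = 0.47887.
Null standard error: √(0.35·0.65/71) = √0.003204225 = 0.056606.
Test statistic (full precision, shown to 4 dp): z = (34/71 − 0.35)/SE₀ ≈ 2.2767.
From the standard normal, P(Z ≤ z) = 0.989.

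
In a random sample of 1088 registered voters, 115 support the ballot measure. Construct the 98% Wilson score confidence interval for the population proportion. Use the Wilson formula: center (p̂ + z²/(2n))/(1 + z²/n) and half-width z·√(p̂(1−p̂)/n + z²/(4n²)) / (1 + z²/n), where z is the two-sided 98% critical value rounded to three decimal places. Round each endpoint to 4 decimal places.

(0.0859, 0.1294)

p̂ = 115/1088 = 0.10570; z = 2.326, so z² = 5.410276.
1 + z²/n = 1.004973.
Center = (0.10570 + 0.002486)/1.004973 = 0.10765.
Radicand: p̂(1−p̂)/n + z²/(4n²) = 0.000086881 + 0.000001143 = 0.000088024.
Half-width = z·√(radicand)/denom = 2.326·0.009382/1.004973 = 0.02171.
So the interval runs from 0.0859 to 0.1294.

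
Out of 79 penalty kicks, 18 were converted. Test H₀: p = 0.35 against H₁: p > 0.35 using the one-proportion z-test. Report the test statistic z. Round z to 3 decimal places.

z = -2.276

Sample proportion p̂ = 18/79 = 0.22785.
Under H₀, SE = √(p₀(1−p₀)/n) = √(0.35·0.65/79) = √0.002879747 = 0.053663.
z = (0.22785 − 0.35)/0.053663 = -0.12215/0.053663 = -2.276.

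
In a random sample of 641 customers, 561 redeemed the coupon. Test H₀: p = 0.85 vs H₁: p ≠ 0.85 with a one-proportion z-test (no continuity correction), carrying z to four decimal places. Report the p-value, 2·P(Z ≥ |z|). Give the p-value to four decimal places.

p-value = 0.0740

With x = 561 successes in n = 641, p̂ = 0.87520.
Null standard error: √(0.85·0.15/641) = √0.000198908 = 0.014103.
Test statistic (full precision, shown to 4 dp): z = (561/641 − 0.85)/SE₀ ≈ 1.7864.
p-value = 2·P(Z ≥ |z|) with z = 1.7864 → 0.0740.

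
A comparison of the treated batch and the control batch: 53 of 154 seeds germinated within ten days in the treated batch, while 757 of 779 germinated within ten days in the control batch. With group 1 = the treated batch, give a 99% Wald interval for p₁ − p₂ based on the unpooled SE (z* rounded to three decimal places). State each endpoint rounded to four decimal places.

p̂₁ = 53/154 = 0.34416, p̂₂ = 757/779 = 0.97176; p̂₁ − p̂₂ = -0.62760.
Unpooled SE = √(p̂₁(1−p̂₁)/n₁ + p̂₂(1−p̂₂)/n₂) = √(0.001465666 + 0.000035229) = 0.038741.
z* = 2.576 at the 99% level. Margin of error = 0.09980.
So the interval runs from -0.7274 to -0.5278.

(-0.7274, -0.5278)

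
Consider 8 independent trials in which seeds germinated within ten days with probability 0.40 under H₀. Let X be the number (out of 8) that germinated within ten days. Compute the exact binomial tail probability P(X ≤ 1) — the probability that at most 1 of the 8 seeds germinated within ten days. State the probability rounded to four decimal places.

X ~ Binomial(n=8, p=0.40).
P(X ≤ 1) = C(8,0)·0.40^0·0.60^8 + C(8,1)·0.40^1·0.60^7.
= 0.016796 + 0.089580 = 0.1064.

P = 0.1064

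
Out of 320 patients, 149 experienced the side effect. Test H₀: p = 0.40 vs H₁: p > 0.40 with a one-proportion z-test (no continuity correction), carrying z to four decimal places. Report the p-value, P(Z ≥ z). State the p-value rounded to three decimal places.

p-value = 0.008

Sample proportion p̂ = 149/320 = 0.46563.
Null standard error: √(0.40·0.60/320) = √0.000750000 = 0.027386.
z = (p̂ − p₀)/SE = (149/320 − 0.40)/0.027386 ≈ 2.3963.
p-value = P(Z ≥ z) with z = 2.3963 → 0.008.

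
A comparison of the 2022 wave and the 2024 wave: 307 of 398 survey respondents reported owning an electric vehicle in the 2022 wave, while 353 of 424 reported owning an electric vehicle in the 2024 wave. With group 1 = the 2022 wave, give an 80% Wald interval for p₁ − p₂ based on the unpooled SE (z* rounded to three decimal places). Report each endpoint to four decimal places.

(-0.0968, -0.0256)

p̂₁ = 307/398 = 0.77136, p̂₂ = 353/424 = 0.83255; p̂₁ − p̂₂ = -0.06119.
SE = √(0.000443129 + 0.000328803) = √0.000771932 = 0.027784.
z* = 1.282 at the 80% level. Margin of error = 0.03562.
So the interval runs from -0.0968 to -0.0256.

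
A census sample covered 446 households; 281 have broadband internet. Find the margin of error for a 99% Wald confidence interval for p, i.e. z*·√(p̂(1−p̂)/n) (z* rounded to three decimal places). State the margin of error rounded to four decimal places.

ME = 0.0589

Sample proportion p̂ = 281/446 = 0.63004.
SE = √(p̂(1−p̂)/n) = √(0.233088/446) = 0.022861.
For 99% confidence, z* = 2.576.
ME = 2.576·0.022861 = 0.0589.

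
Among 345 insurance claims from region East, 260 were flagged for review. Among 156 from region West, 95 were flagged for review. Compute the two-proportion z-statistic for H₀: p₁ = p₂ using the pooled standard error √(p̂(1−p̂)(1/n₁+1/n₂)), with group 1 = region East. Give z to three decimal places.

Sample proportions: p̂₁ = 260/345 = 0.75362 and p̂₂ = 95/156 = 0.60897.
Pooling: p̂ = 355/501 = 0.70858.
Pooled SE = √[0.2064932·0.00930881] ≈ 0.043843.
z = 0.14465/0.043843 = 3.299.

z = 3.299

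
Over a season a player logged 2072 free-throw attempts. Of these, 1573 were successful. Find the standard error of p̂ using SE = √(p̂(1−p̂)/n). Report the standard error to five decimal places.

SE = 0.00939

With x = 1573 successes in n = 2072, p̂ = 0.75917.
p̂(1−p̂) = 0.75917·0.24083 = 0.182831.
SE = √(0.182831/2072) = √0.000088239 = 0.00939.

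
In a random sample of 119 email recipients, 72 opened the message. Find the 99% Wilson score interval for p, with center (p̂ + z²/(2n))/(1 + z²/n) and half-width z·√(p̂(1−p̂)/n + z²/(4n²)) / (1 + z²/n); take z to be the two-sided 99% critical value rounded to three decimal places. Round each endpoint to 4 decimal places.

Here p̂ = 72/119 = 0.60504 and z = 2.576 (z² = 6.635776).
1 + z²/n = 1.055763.
Adjusted center: (0.60504 + z²/(2n))/1.055763 = 0.59949.
Radicand: p̂(1−p̂)/n + z²/(4n²) = 0.002008119 + 0.000117149 = 0.002125268.
Half-width = z·√(radicand)/denom = 2.576·0.046101/1.055763 = 0.11248.
CI: 0.59949 ± 0.11248 = (0.4870, 0.7120).

(0.4870, 0.7120)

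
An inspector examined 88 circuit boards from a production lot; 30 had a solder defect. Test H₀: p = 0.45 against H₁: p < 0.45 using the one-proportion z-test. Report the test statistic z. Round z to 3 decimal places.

p̂ = 30/88 = 0.34091.
Null standard error: √(0.45·0.55/88) = √0.002812500 = 0.053033.
z = (0.34091 − 0.45)/0.053033 = -0.10909/0.053033 = -2.057.

z = -2.057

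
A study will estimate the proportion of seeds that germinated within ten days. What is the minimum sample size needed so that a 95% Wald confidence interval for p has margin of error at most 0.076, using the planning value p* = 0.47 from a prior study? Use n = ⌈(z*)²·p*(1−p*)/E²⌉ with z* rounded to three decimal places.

The 95% critical value is z* = 1.960.
p*(1−p*) = 0.47·0.53 = 0.2491.
Required n before rounding: 3.841600 × 0.2491 / 0.076² = 165.676.
Rounding up, n = 166.

n = 166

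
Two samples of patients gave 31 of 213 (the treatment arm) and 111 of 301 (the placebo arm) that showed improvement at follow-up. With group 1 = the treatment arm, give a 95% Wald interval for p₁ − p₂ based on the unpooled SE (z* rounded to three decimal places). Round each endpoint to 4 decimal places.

(-0.2954, -0.1510)

p̂₁ = 0.14554, p̂₂ = 0.36877, so the observed difference is -0.22323.
Unpooled SE = √(p̂₁(1−p̂₁)/n₁ + p̂₂(1−p̂₂)/n₂) = √(0.000583841 + 0.000773352) = 0.036840.
For 95% confidence, z* = 1.960. Margin = 1.960·0.036840 = 0.07221.
Interval: -0.22323 ± 0.07221 → (-0.2954, -0.1510).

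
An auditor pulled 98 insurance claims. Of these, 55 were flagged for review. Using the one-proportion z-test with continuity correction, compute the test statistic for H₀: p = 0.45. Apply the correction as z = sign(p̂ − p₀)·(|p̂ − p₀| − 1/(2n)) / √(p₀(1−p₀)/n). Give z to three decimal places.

z = 2.112

The sample proportion is 55/98 = 0.56122. p̂ − p₀ = 0.111224.
Continuity correction 1/(2n) = 1/196 = 0.005102.
Corrected numerator: |0.111224| − 0.005102 = 0.106122.
Under H₀, SE = √(p₀(1−p₀)/n) = √(0.45·0.55/98) = √0.002525510 = 0.050254.
z = +0.106122/0.050254 = 2.112.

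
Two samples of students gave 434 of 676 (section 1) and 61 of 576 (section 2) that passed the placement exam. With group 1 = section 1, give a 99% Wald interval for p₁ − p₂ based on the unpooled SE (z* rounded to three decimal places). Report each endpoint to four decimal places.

p̂₁ = 434/676 = 0.64201, p̂₂ = 61/576 = 0.10590; p̂₁ − p̂₂ = 0.53611.
Unpooled SE = √(p̂₁(1−p̂₁)/n₁ + p̂₂(1−p̂₂)/n₂) = √(0.000339989 + 0.000164388) = 0.022458.
z* = 2.576 at the 99% level. Margin of error = 0.05785.
CI: 0.53611 ± 0.05785 = (0.4783, 0.5940).

(0.4783, 0.5940)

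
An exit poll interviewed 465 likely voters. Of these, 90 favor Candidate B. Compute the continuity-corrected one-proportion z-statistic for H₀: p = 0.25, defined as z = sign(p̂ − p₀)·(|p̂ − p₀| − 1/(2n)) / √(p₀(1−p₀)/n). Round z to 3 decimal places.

p̂ = 90/465 = 0.19355. p̂ − p₀ = -0.056452.
Continuity correction 1/(2n) = 1/930 = 0.001075.
Corrected numerator: |-0.056452| − 0.001075 = 0.055377.
Null standard error: √(0.25·0.75/465) = √0.000403226 = 0.020080.
z = (−)0.055377/0.020080 = -2.758.

z = -2.758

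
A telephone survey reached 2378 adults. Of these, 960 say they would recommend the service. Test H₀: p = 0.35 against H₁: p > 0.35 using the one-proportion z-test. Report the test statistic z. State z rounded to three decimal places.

z = 5.490

p̂ = 960/2378 = 0.40370.
Under H₀, SE = √(p₀(1−p₀)/n) = √(0.35·0.65/2378) = √0.000095669 = 0.009781.
Test statistic: z = 0.05370/0.009781 = 5.490.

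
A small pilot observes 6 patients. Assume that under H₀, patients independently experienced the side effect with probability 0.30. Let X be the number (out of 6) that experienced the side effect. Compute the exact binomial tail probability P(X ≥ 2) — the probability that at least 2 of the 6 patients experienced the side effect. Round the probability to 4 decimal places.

P = 0.5798

X ~ Binomial(n=6, p=0.30).
P(X ≥ 2) = Σ_{j=2}^{6} C(6,j)·0.30^j·0.70^{6−j}.
= 0.324135 + 0.185220 + 0.059535 + 0.010206 + 0.000729 = 0.5798.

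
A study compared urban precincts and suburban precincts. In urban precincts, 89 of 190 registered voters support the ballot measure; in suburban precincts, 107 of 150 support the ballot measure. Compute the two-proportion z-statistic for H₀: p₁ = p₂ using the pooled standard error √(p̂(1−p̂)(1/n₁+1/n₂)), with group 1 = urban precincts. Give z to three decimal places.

z = -4.538

Sample proportions: p̂₁ = 89/190 = 0.46842 and p̂₂ = 107/150 = 0.71333.
Pooled p̂ = (89+107)/(190+150) = 196/340 = 0.57647.
Pooled SE = √[0.2441522·0.01192982] ≈ 0.053969.
z = -0.24491/0.053969 = -4.538.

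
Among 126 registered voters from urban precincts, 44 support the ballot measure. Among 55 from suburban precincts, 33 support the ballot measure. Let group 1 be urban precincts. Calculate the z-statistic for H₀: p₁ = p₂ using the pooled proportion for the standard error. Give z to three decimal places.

z = -3.139

p̂₁ = 44/126 = 0.34921, p̂₂ = 33/55 = 0.60000.
Pooling: p̂ = 77/181 = 0.42541.
Pooled SE = √[0.2444370·0.02611833] ≈ 0.079902.
z = -0.25079/0.079902 = -3.139.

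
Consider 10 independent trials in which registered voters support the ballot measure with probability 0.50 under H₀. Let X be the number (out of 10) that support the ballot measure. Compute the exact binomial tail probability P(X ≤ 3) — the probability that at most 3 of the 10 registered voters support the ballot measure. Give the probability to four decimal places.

X is binomial with n = 10 and p = 0.50.
P(X ≤ 3) = C(10,0)·0.50^0·0.50^10 + C(10,1)·0.50^1·0.50^9 + C(10,2)·0.50^2·0.50^8 + C(10,3)·0.50^3·0.50^7.
= 0.000977 + 0.009766 + 0.043945 + 0.117188 = 0.1719.

P = 0.1719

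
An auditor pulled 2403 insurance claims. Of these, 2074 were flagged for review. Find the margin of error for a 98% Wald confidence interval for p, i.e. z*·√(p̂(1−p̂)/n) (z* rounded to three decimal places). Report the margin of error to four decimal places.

ME = 0.0163

The sample proportion is 2074/2403 = 0.86309.
Standard error of p̂: √(0.118167/2403) = √0.000049175 = 0.007012.
z* = 2.326 at the 98% level.
ME = 2.326·0.007012 = 0.0163.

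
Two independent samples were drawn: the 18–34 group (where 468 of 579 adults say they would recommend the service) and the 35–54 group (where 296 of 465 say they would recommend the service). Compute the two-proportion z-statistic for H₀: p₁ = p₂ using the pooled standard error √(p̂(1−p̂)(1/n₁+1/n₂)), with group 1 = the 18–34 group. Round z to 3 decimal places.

z = 6.225

p̂₁ = 468/579 = 0.80829, p̂₂ = 296/465 = 0.63656.
Pooling: p̂ = 764/1044 = 0.73180.
SE = √[p̂(1−p̂)(1/n₁+1/n₂)] = √[0.73180·0.26820·(1/579+1/465)] ≈ 0.027587.
z = (p̂₁ − p̂₂)/SE = (0.80829 − 0.63656)/0.027587 = 0.17173/0.027587 = 6.225.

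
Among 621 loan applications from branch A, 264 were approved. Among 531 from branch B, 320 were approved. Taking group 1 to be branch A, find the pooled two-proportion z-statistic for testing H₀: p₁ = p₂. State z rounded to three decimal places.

z = -6.007

Sample proportions: p̂₁ = 264/621 = 0.42512 and p̂₂ = 320/531 = 0.60264.
Pooled p̂ = (264+320)/(621+531) = 584/1152 = 0.50694.
Pooled SE = √[0.2499518·0.00349355] ≈ 0.029550.
z = (p̂₁ − p̂₂)/SE = (0.42512 − 0.60264)/0.029550 = -0.17752/0.029550 = -6.007.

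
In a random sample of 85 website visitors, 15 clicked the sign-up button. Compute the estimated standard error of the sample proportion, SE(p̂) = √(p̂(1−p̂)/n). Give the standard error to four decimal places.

Sample proportion p̂ = 15/85 = 0.17647.
p̂(1−p̂) = 0.17647·0.82353 = 0.145328.
SE = √(0.145328/85) = 0.0413.

SE = 0.0413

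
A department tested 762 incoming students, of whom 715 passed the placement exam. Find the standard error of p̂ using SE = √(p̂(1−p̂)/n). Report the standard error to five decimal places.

With x = 715 successes in n = 762, p̂ = 0.93832.
p̂(1−p̂) = 0.057876.
SE = √(0.057876/762) = √0.000075953 = 0.00872.

SE = 0.00872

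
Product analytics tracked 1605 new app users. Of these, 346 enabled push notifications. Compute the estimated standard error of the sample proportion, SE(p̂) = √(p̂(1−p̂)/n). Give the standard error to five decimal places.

p̂ = 346/1605 = 0.21558.
p̂(1−p̂) = 0.21558·0.78442 = 0.169105.
SE = √(0.169105/1605) = 0.01026.

SE = 0.01026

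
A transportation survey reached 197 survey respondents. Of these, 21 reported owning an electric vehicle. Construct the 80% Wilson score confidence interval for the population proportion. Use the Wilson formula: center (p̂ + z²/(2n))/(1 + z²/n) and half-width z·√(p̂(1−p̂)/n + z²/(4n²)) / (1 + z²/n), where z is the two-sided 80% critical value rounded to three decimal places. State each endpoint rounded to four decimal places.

p̂ = 21/197 = 0.10660; z = 1.282, so z² = 1.643524.
Denominator 1 + z²/n = 1 + 1.643524/197 = 1.008343.
Center = (0.10660 + 0.004171)/1.008343 = 0.10985.
Radicand: p̂(1−p̂)/n + z²/(4n²) = 0.000483430 + 0.000010587 = 0.000494017.
Half-width = 1.282·√0.000494017/1.008343 = 0.02826.
So the interval runs from 0.0816 to 0.1381.

(0.0816, 0.1381)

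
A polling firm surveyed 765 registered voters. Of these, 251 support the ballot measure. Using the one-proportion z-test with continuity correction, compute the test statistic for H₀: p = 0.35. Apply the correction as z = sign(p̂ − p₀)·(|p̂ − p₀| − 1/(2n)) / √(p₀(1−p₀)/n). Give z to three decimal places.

z = -1.232

p̂ = 251/765 = 0.32810. p̂ − p₀ = -0.021895.
1/(2n) = 0.000654.
Corrected numerator: |-0.021895| − 0.000654 = 0.021241.
Under H₀, SE = √(p₀(1−p₀)/n) = √(0.35·0.65/765) = √0.000297386 = 0.017245.
z = (−)0.021241/0.017245 = -1.232.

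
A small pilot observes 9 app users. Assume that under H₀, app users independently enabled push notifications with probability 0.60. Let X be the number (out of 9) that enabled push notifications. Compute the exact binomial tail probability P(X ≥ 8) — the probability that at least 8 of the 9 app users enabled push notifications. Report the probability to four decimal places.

P = 0.0705

X ~ Binomial(n=9, p=0.60).
P(X ≥ 8) = C(9,8)·0.60^8·0.40^1 + C(9,9)·0.60^9·0.40^0.
= 0.060466 + 0.010078 = 0.0705.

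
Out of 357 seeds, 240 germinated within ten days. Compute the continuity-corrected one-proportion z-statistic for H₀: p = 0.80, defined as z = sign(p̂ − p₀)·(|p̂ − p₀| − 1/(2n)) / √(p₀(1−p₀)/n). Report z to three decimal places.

p̂ = 240/357 = 0.67227. p̂ − p₀ = -0.127731.
Continuity correction 1/(2n) = 1/714 = 0.001401.
Corrected numerator: |-0.127731| − 0.001401 = 0.126330.
Under H₀, SE = √(p₀(1−p₀)/n) = √(0.80·0.20/357) = √0.000448179 = 0.021170.
z = (−)0.126330/0.021170 = -5.967.

z = -5.967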